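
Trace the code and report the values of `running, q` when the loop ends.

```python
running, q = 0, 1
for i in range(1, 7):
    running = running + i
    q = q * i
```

Let's trace through this code step by step.

Initialize: running = 0
Initialize: q = 1
Entering loop: for i in range(1, 7):
After iteration 1: i = 1, running = 1, q = 1
After iteration 2: i = 2, running = 3, q = 2
After iteration 3: i = 3, running = 6, q = 6
After iteration 4: i = 4, running = 10, q = 24
After iteration 5: i = 5, running = 15, q = 120
After iteration 6: i = 6, running = 21, q = 720
Loop ends.

Final answer: 21, 720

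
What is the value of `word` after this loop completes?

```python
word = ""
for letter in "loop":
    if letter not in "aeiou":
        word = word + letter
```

Let's trace through this code step by step.

Initialize: word = ''
Entering loop: for letter in "loop":
After iteration 1: letter = 'l', word = 'l'
After iteration 2: letter = 'o', word = 'l'
After iteration 3: letter = 'o', word = 'l'
After iteration 4: letter = 'p', word = 'lp'
Loop ends.

Final answer: 'lp'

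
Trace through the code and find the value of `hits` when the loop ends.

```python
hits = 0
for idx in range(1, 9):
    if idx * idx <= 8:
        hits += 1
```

Let's trace through this code step by step.

Initialize: hits = 0
Entering loop: for idx in range(1, 9):
After iteration 1: idx = 1, hits = 1
After iteration 2: idx = 2, hits = 2
After iteration 3: idx = 3, hits = 2
After iteration 4: idx = 4, hits = 2
After iteration 5: idx = 5, hits = 2
After iteration 6: idx = 6, hits = 2
After iteration 7: idx = 7, hits = 2
After iteration 8: idx = 8, hits = 2
Loop ends.

Final answer: 2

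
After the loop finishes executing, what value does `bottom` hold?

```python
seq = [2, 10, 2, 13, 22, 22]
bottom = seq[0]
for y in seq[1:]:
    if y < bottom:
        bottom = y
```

Let's trace through this code step by step.

Initialize: seq = [2, 10, 2, 13, 22, 22]
Initialize: bottom = 2
Entering loop: for y in seq[1:]:
After iteration 1: y = 10, bottom = 2
After iteration 2: y = 2, bottom = 2
After iteration 3: y = 13, bottom = 2
After iteration 4: y = 22, bottom = 2
After iteration 5: y = 22, bottom = 2
Loop ends.

Final answer: 2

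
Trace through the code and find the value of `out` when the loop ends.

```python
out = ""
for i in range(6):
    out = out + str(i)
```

Let's trace through this code step by step.

Initialize: out = ''
Entering loop: for i in range(6):
After iteration 1: i = 0, out = '0'
After iteration 2: i = 1, out = '01'
After iteration 3: i = 2, out = '012'
After iteration 4: i = 3, out = '0123'
After iteration 5: i = 4, out = '01234'
After iteration 6: i = 5, out = '012345'
Loop ends.

Final answer: '012345'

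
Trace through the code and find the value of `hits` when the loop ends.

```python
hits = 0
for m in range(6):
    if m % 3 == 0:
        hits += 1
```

Let's trace through this code step by step.

Initialize: hits = 0
Entering loop: for m in range(6):
After iteration 1: m = 0, hits = 1
After iteration 2: m = 1, hits = 1
After iteration 3: m = 2, hits = 1
After iteration 4: m = 3, hits = 2
After iteration 5: m = 4, hits = 2
After iteration 6: m = 5, hits = 2
Loop ends.

Final answer: 2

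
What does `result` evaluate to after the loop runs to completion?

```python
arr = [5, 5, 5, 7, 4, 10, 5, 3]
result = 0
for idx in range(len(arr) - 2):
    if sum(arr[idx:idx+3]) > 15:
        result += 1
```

Let's trace through this code step by step.

Initialize: arr = [5, 5, 5, 7, 4, 10, 5, 3]
Initialize: result = 0
Entering loop: for idx in range(len(arr) - 2):
After iteration 1: idx = 0, result = 0
After iteration 2: idx = 1, result = 1
After iteration 3: idx = 2, result = 2
After iteration 4: idx = 3, result = 3
After iteration 5: idx = 4, result = 4
After iteration 6: idx = 5, result = 5
Loop ends.

Final answer: 5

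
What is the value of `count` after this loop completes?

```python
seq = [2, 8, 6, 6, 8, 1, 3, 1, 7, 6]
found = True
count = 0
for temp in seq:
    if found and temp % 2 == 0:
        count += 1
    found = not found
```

Let's trace through this code step by step.

Initialize: seq = [2, 8, 6, 6, 8, 1, 3, 1, 7, 6]
Initialize: found = True
Initialize: count = 0
Entering loop: for temp in seq:
After iteration 1: temp = 2, found = False, count = 1
After iteration 2: temp = 8, found = True, count = 1
After iteration 3: temp = 6, found = False, count = 2
After iteration 4: temp = 6, found = True, count = 2
After iteration 5: temp = 8, found = False, count = 3
After iteration 6: temp = 1, found = True, count = 3
After iteration 7: temp = 3, found = False, count = 3
After iteration 8: temp = 1, found = True, count = 3
After iteration 9: temp = 7, found = False, count = 3
After iteration 10: temp = 6, found = True, count = 3
Loop ends.

Final answer: 3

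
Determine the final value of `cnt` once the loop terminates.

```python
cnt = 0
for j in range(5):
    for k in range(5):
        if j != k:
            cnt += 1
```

Let's trace through this code step by step.

Initialize: cnt = 0
Entering loop: for j in range(5):
After iteration 1: j = 0, cnt = 4
After iteration 2: j = 1, cnt = 8
After iteration 3: j = 2, cnt = 12
After iteration 4: j = 3, cnt = 16
After iteration 5: j = 4, cnt = 20
Loop ends.

Final answer: 20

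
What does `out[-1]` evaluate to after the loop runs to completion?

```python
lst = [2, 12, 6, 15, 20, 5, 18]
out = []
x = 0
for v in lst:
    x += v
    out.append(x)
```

Let's trace through this code step by step.

Initialize: lst = [2, 12, 6, 15, 20, 5, 18]
Initialize: out = []
Initialize: x = 0
Entering loop: for v in lst:
After iteration 1: v = 2, out = [2], x = 2
After iteration 2: v = 12, out = [2, 14], x = 14
After iteration 3: v = 6, out = [2, 14, 20], x = 20
After iteration 4: v = 15, out = [2, 14, 20, 35], x = 35
After iteration 5: v = 20, out = [2, 14, 20, 35, 55], x = 55
After iteration 6: v = 5, out = [2, 14, 20, 35, 55, 60], x = 60
After iteration 7: v = 18, out = [2, 14, 20, 35, 55, 60, 78], x = 78
Loop ends.
out[-1] = 78

Final answer: 78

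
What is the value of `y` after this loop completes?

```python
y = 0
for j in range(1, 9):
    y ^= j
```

Let's trace through this code step by step.

Initialize: y = 0
Entering loop: for j in range(1, 9):
After iteration 1: j = 1, y = 1
After iteration 2: j = 2, y = 3
After iteration 3: j = 3, y = 0
After iteration 4: j = 4, y = 4
After iteration 5: j = 5, y = 1
After iteration 6: j = 6, y = 7
After iteration 7: j = 7, y = 0
After iteration 8: j = 8, y = 8
Loop ends.

Final answer: 8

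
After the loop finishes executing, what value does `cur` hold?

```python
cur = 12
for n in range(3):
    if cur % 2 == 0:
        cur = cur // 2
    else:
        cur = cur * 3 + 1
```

Let's trace through this code step by step.

Initialize: cur = 12
Entering loop: for n in range(3):
After iteration 1: n = 0, cur = 6
After iteration 2: n = 1, cur = 3
After iteration 3: n = 2, cur = 10
Loop ends.

Final answer: 10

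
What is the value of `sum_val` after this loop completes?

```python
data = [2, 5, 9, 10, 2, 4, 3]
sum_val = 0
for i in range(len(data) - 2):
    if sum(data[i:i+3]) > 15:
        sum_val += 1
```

Let's trace through this code step by step.

Initialize: data = [2, 5, 9, 10, 2, 4, 3]
Initialize: sum_val = 0
Entering loop: for i in range(len(data) - 2):
After iteration 1: i = 0, sum_val = 1
After iteration 2: i = 1, sum_val = 2
After iteration 3: i = 2, sum_val = 3
After iteration 4: i = 3, sum_val = 4
After iteration 5: i = 4, sum_val = 4
Loop ends.

Final answer: 4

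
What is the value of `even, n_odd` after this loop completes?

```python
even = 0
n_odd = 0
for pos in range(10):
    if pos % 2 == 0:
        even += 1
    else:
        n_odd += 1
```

Let's trace through this code step by step.

Initialize: even = 0
Initialize: n_odd = 0
Entering loop: for pos in range(10):
After iteration 1: pos = 0, even = 1, n_odd = 0
After iteration 2: pos = 1, even = 1, n_odd = 1
After iteration 3: pos = 2, even = 2, n_odd = 1
After iteration 4: pos = 3, even = 2, n_odd = 2
After iteration 5: pos = 4, even = 3, n_odd = 2
After iteration 6: pos = 5, even = 3, n_odd = 3
After iteration 7: pos = 6, even = 4, n_odd = 3
After iteration 8: pos = 7, even = 4, n_odd = 4
After iteration 9: pos = 8, even = 5, n_odd = 4
After iteration 10: pos = 9, even = 5, n_odd = 5
Loop ends.

Final answer: 5, 5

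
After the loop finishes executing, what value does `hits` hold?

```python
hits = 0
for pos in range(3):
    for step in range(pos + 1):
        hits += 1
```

Let's trace through this code step by step.

Initialize: hits = 0
Entering loop: for pos in range(3):
After iteration 1: pos = 0, hits = 1, step = 0
After iteration 2: pos = 1, hits = 3, step = 1
After iteration 3: pos = 2, hits = 6, step = 2
Loop ends.

Final answer: 6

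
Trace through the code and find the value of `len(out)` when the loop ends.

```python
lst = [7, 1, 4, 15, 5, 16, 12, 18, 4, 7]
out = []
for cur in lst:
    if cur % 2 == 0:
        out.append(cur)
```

Let's trace through this code step by step.

Initialize: lst = [7, 1, 4, 15, 5, 16, 12, 18, 4, 7]
Initialize: out = []
Entering loop: for cur in lst:
After iteration 1: cur = 7, out = []
After iteration 2: cur = 1, out = []
After iteration 3: cur = 4, out = [4]
After iteration 4: cur = 15, out = [4]
After iteration 5: cur = 5, out = [4]
After iteration 6: cur = 16, out = [4, 16]
After iteration 7: cur = 12, out = [4, 16, 12]
After iteration 8: cur = 18, out = [4, 16, 12, 18]
After iteration 9: cur = 4, out = [4, 16, 12, 18, 4]
After iteration 10: cur = 7, out = [4, 16, 12, 18, 4]
Loop ends.
len(out) = 5

Final answer: 5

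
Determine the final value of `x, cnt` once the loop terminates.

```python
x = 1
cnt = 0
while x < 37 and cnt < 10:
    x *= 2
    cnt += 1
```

Let's trace through this code step by step.

Initialize: x = 1
Initialize: cnt = 0
Entering loop: while x < 37 and cnt < 10:
After iteration 1: x = 2, cnt = 1
After iteration 2: x = 4, cnt = 2
After iteration 3: x = 8, cnt = 3
After iteration 4: x = 16, cnt = 4
After iteration 5: x = 32, cnt = 5
After iteration 6: x = 64, cnt = 6
Loop ends.

Final answer: 64, 6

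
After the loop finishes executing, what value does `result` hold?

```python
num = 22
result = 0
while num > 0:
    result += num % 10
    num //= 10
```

Let's trace through this code step by step.

Initialize: num = 22
Initialize: result = 0
Entering loop: while num > 0:
After iteration 1: num = 2, result = 2
After iteration 2: num = 0, result = 4
Loop ends.

Final answer: 4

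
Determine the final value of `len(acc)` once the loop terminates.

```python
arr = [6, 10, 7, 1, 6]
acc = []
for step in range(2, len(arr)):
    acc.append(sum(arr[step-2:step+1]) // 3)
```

Let's trace through this code step by step.

Initialize: arr = [6, 10, 7, 1, 6]
Initialize: acc = []
Entering loop: for step in range(2, len(arr)):
After iteration 1: step = 2, acc = [7]
After iteration 2: step = 3, acc = [7, 6]
After iteration 3: step = 4, acc = [7, 6, 4]
Loop ends.
len(acc) = 3

Final answer: 3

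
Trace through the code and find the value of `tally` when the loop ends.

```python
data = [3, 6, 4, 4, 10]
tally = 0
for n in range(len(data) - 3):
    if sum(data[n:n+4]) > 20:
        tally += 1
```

Let's trace through this code step by step.

Initialize: data = [3, 6, 4, 4, 10]
Initialize: tally = 0
Entering loop: for n in range(len(data) - 3):
After iteration 1: n = 0, tally = 0
After iteration 2: n = 1, tally = 1
Loop ends.

Final answer: 1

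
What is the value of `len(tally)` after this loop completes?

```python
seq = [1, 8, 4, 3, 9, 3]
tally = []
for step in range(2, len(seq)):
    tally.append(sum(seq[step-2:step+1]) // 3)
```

Let's trace through this code step by step.

Initialize: seq = [1, 8, 4, 3, 9, 3]
Initialize: tally = []
Entering loop: for step in range(2, len(seq)):
After iteration 1: step = 2, tally = [4]
After iteration 2: step = 3, tally = [4, 5]
After iteration 3: step = 4, tally = [4, 5, 5]
After iteration 4: step = 5, tally = [4, 5, 5, 5]
Loop ends.
len(tally) = 4

Final answer: 4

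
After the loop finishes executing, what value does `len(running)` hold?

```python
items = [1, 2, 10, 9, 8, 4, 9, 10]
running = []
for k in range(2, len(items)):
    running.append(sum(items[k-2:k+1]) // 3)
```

Let's trace through this code step by step.

Initialize: items = [1, 2, 10, 9, 8, 4, 9, 10]
Initialize: running = []
Entering loop: for k in range(2, len(items)):
After iteration 1: k = 2, running = [4]
After iteration 2: k = 3, running = [4, 7]
After iteration 3: k = 4, running = [4, 7, 9]
After iteration 4: k = 5, running = [4, 7, 9, 7]
After iteration 5: k = 6, running = [4, 7, 9, 7, 7]
After iteration 6: k = 7, running = [4, 7, 9, 7, 7, 7]
Loop ends.
len(running) = 6

Final answer: 6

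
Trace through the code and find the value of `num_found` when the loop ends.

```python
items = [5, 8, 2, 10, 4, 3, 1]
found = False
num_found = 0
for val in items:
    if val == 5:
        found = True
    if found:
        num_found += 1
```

Let's trace through this code step by step.

Initialize: items = [5, 8, 2, 10, 4, 3, 1]
Initialize: found = False
Initialize: num_found = 0
Entering loop: for val in items:
After iteration 1: val = 5, found = True, num_found = 1
After iteration 2: val = 8, found = True, num_found = 2
After iteration 3: val = 2, found = True, num_found = 3
After iteration 4: val = 10, found = True, num_found = 4
After iteration 5: val = 4, found = True, num_found = 5
After iteration 6: val = 3, found = True, num_found = 6
After iteration 7: val = 1, found = True, num_found = 7
Loop ends.

Final answer: 7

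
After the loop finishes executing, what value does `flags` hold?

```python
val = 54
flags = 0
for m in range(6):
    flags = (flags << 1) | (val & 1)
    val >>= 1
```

Let's trace through this code step by step.

Initialize: val = 54
Initialize: flags = 0
Entering loop: for m in range(6):
After iteration 1: m = 0, val = 27, flags = 0
After iteration 2: m = 1, val = 13, flags = 1
After iteration 3: m = 2, val = 6, flags = 3
After iteration 4: m = 3, val = 3, flags = 6
After iteration 5: m = 4, val = 1, flags = 13
After iteration 6: m = 5, val = 0, flags = 27
Loop ends.

Final answer: 27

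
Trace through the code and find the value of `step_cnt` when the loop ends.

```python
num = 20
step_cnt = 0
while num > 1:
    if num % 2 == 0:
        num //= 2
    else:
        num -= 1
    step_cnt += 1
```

Let's trace through this code step by step.

Initialize: num = 20
Initialize: step_cnt = 0
Entering loop: while num > 1:
After iteration 1: num = 10, step_cnt = 1
After iteration 2: num = 5, step_cnt = 2
After iteration 3: num = 4, step_cnt = 3
After iteration 4: num = 2, step_cnt = 4
After iteration 5: num = 1, step_cnt = 5
Loop ends.

Final answer: 5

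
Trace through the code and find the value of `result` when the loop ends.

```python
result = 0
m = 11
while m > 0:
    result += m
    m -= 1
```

Let's trace through this code step by step.

Initialize: result = 0
Initialize: m = 11
Entering loop: while m > 0:
After iteration 1: result = 11, m = 10
After iteration 2: result = 21, m = 9
After iteration 3: result = 30, m = 8
After iteration 4: result = 38, m = 7
After iteration 5: result = 45, m = 6
After iteration 6: result = 51, m = 5
After iteration 7: result = 56, m = 4
After iteration 8: result = 60, m = 3
After iteration 9: result = 63, m = 2
After iteration 10: result = 65, m = 1
After iteration 11: result = 66, m = 0
Loop ends.

Final answer: 66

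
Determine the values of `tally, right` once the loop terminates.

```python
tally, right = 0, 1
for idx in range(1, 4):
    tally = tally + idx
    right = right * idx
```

Let's trace through this code step by step.

Initialize: tally = 0
Initialize: right = 1
Entering loop: for idx in range(1, 4):
After iteration 1: idx = 1, tally = 1, right = 1
After iteration 2: idx = 2, tally = 3, right = 2
After iteration 3: idx = 3, tally = 6, right = 6
Loop ends.

Final answer: 6, 6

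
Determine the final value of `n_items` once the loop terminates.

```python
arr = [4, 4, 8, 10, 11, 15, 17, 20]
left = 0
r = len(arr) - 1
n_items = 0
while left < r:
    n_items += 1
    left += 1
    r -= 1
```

Let's trace through this code step by step.

Initialize: arr = [4, 4, 8, 10, 11, 15, 17, 20]
Initialize: left = 0
Initialize: r = 7
Initialize: n_items = 0
Entering loop: while left < r:
After iteration 1: left = 1, r = 6, n_items = 1
After iteration 2: left = 2, r = 5, n_items = 2
After iteration 3: left = 3, r = 4, n_items = 3
After iteration 4: left = 4, r = 3, n_items = 4
Loop ends.

Final answer: 4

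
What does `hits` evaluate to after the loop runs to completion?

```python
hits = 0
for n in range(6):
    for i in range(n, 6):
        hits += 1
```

Let's trace through this code step by step.

Initialize: hits = 0
Entering loop: for n in range(6):
After iteration 1: n = 0, hits = 6
After iteration 2: n = 1, hits = 11
After iteration 3: n = 2, hits = 15
After iteration 4: n = 3, hits = 18
After iteration 5: n = 4, hits = 20
After iteration 6: n = 5, hits = 21
Loop ends.

Final answer: 21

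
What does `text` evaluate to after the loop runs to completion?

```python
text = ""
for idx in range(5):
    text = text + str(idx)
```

Let's trace through this code step by step.

Initialize: text = ''
Entering loop: for idx in range(5):
After iteration 1: idx = 0, text = '0'
After iteration 2: idx = 1, text = '01'
After iteration 3: idx = 2, text = '012'
After iteration 4: idx = 3, text = '0123'
After iteration 5: idx = 4, text = '01234'
Loop ends.

Final answer: '01234'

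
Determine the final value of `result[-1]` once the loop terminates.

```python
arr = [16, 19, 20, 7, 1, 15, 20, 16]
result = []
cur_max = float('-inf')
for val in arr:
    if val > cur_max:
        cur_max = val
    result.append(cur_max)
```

Let's trace through this code step by step.

Initialize: arr = [16, 19, 20, 7, 1, 15, 20, 16]
Initialize: result = []
Initialize: cur_max = -inf
Entering loop: for val in arr:
After iteration 1: val = 16, result = [16], cur_max = 16
After iteration 2: val = 19, result = [16, 19], cur_max = 19
After iteration 3: val = 20, result = [16, 19, 20], cur_max = 20
After iteration 4: val = 7, result = [16, 19, 20, 20], cur_max = 20
After iteration 5: val = 1, result = [16, 19, 20, 20, 20], cur_max = 20
After iteration 6: val = 15, result = [16, 19, 20, 20, 20, 20], cur_max = 20
After iteration 7: val = 20, result = [16, 19, 20, 20, 20, 20, 20], cur_max = 20
After iteration 8: val = 16, result = [16, 19, 20, 20, 20, 20, 20, 20], cur_max = 20
Loop ends.
result[-1] = 20

Final answer: 20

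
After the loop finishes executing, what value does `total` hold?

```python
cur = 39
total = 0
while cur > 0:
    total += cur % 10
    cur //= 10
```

Let's trace through this code step by step.

Initialize: cur = 39
Initialize: total = 0
Entering loop: while cur > 0:
After iteration 1: cur = 3, total = 9
After iteration 2: cur = 0, total = 12
Loop ends.

Final answer: 12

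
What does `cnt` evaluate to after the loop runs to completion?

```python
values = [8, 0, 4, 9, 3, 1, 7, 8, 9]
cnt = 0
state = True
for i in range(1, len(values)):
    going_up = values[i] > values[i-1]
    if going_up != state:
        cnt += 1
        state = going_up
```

Let's trace through this code step by step.

Initialize: values = [8, 0, 4, 9, 3, 1, 7, 8, 9]
Initialize: cnt = 0
Initialize: state = True
Entering loop: for i in range(1, len(values)):
After iteration 1: i = 1, cnt = 1, state = False, going_up = False
After iteration 2: i = 2, cnt = 2, state = True, going_up = True
After iteration 3: i = 3, cnt = 2, state = True, going_up = True
After iteration 4: i = 4, cnt = 3, state = False, going_up = False
After iteration 5: i = 5, cnt = 3, state = False, going_up = False
After iteration 6: i = 6, cnt = 4, state = True, going_up = True
After iteration 7: i = 7, cnt = 4, state = True, going_up = True
After iteration 8: i = 8, cnt = 4, state = True, going_up = True
Loop ends.

Final answer: 4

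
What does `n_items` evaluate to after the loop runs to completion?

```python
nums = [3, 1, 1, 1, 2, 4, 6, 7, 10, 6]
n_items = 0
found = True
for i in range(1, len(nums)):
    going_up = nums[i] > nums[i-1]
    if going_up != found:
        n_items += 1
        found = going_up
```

Let's trace through this code step by step.

Initialize: nums = [3, 1, 1, 1, 2, 4, 6, 7, 10, 6]
Initialize: n_items = 0
Initialize: found = True
Entering loop: for i in range(1, len(nums)):
After iteration 1: i = 1, n_items = 1, found = False, going_up = False
After iteration 2: i = 2, n_items = 1, found = False, going_up = False
After iteration 3: i = 3, n_items = 1, found = False, going_up = False
After iteration 4: i = 4, n_items = 2, found = True, going_up = True
After iteration 5: i = 5, n_items = 2, found = True, going_up = True
After iteration 6: i = 6, n_items = 2, found = True, going_up = True
After iteration 7: i = 7, n_items = 2, found = True, going_up = True
After iteration 8: i = 8, n_items = 2, found = True, going_up = True
After iteration 9: i = 9, n_items = 3, found = False, going_up = False
Loop ends.

Final answer: 3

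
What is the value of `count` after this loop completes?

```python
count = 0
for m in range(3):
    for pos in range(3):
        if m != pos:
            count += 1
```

Let's trace through this code step by step.

Initialize: count = 0
Entering loop: for m in range(3):
After iteration 1: m = 0, count = 2
After iteration 2: m = 1, count = 4
After iteration 3: m = 2, count = 6
Loop ends.

Final answer: 6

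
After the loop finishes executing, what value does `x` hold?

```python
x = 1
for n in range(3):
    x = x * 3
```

Let's trace through this code step by step.

Initialize: x = 1
Entering loop: for n in range(3):
After iteration 1: n = 0, x = 3
After iteration 2: n = 1, x = 9
After iteration 3: n = 2, x = 27
Loop ends.

Final answer: 27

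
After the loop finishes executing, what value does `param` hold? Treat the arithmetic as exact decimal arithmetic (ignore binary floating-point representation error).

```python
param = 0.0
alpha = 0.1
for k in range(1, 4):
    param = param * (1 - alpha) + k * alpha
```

Let's trace through this code step by step.

Initialize: param = 0.0
Initialize: alpha = 0.1
Entering loop: for k in range(1, 4):
After iteration 1: k = 1, param = 0.1
After iteration 2: k = 2, param = 0.29
After iteration 3: k = 3, param = 0.561
Loop ends.

Final answer: 0.561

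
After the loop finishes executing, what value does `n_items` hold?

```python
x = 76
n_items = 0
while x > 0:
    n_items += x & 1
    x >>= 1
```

Let's trace through this code step by step.

Initialize: x = 76
Initialize: n_items = 0
Entering loop: while x > 0:
After iteration 1: x = 38, n_items = 0
After iteration 2: x = 19, n_items = 0
After iteration 3: x = 9, n_items = 1
After iteration 4: x = 4, n_items = 2
After iteration 5: x = 2, n_items = 2
After iteration 6: x = 1, n_items = 2
After iteration 7: x = 0, n_items = 3
Loop ends.

Final answer: 3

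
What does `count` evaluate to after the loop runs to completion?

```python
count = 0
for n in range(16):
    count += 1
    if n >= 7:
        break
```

Let's trace through this code step by step.

Initialize: count = 0
Entering loop: for n in range(16):
After iteration 1: n = 0, count = 1
After iteration 2: n = 1, count = 2
After iteration 3: n = 2, count = 3
After iteration 4: n = 3, count = 4
After iteration 5: n = 4, count = 5
After iteration 6: n = 5, count = 6
After iteration 7: n = 6, count = 7
After iteration 8: n = 7, count = 8
Loop ends.

Final answer: 8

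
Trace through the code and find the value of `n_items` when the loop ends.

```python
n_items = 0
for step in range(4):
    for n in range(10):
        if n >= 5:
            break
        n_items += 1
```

Let's trace through this code step by step.

Initialize: n_items = 0
Entering loop: for step in range(4):
After iteration 1: step = 0, n_items = 5
After iteration 2: step = 1, n_items = 10
After iteration 3: step = 2, n_items = 15
After iteration 4: step = 3, n_items = 20
Loop ends.

Final answer: 20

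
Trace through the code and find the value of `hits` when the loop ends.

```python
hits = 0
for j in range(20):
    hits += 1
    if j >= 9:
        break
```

Let's trace through this code step by step.

Initialize: hits = 0
Entering loop: for j in range(20):
After iteration 1: j = 0, hits = 1
After iteration 2: j = 1, hits = 2
After iteration 3: j = 2, hits = 3
After iteration 4: j = 3, hits = 4
After iteration 5: j = 4, hits = 5
After iteration 6: j = 5, hits = 6
After iteration 7: j = 6, hits = 7
After iteration 8: j = 7, hits = 8
After iteration 9: j = 8, hits = 9
After iteration 10: j = 9, hits = 10
Loop ends.

Final answer: 10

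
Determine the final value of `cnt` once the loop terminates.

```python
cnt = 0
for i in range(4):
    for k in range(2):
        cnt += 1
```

Let's trace through this code step by step.

Initialize: cnt = 0
Entering loop: for i in range(4):
After iteration 1: i = 0, cnt = 2
After iteration 2: i = 1, cnt = 4
After iteration 3: i = 2, cnt = 6
After iteration 4: i = 3, cnt = 8
Loop ends.

Final answer: 8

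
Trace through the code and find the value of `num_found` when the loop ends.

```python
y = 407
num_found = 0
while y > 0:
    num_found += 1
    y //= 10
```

Let's trace through this code step by step.

Initialize: y = 407
Initialize: num_found = 0
Entering loop: while y > 0:
After iteration 1: y = 40, num_found = 1
After iteration 2: y = 4, num_found = 2
After iteration 3: y = 0, num_found = 3
Loop ends.

Final answer: 3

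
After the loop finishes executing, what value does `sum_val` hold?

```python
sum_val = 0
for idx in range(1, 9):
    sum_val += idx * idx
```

Let's trace through this code step by step.

Initialize: sum_val = 0
Entering loop: for idx in range(1, 9):
After iteration 1: idx = 1, sum_val = 1
After iteration 2: idx = 2, sum_val = 5
After iteration 3: idx = 3, sum_val = 14
After iteration 4: idx = 4, sum_val = 30
After iteration 5: idx = 5, sum_val = 55
After iteration 6: idx = 6, sum_val = 91
After iteration 7: idx = 7, sum_val = 140
After iteration 8: idx = 8, sum_val = 204
Loop ends.

Final answer: 204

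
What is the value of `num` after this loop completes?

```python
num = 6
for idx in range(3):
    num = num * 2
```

Let's trace through this code step by step.

Initialize: num = 6
Entering loop: for idx in range(3):
After iteration 1: idx = 0, num = 12
After iteration 2: idx = 1, num = 24
After iteration 3: idx = 2, num = 48
Loop ends.

Final answer: 48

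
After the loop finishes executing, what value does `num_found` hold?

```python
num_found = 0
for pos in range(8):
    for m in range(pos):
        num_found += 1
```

Let's trace through this code step by step.

Initialize: num_found = 0
Entering loop: for pos in range(8):
After iteration 1: pos = 0, num_found = 0
After iteration 2: pos = 1, num_found = 1, m = 0
After iteration 3: pos = 2, num_found = 3, m = 1
After iteration 4: pos = 3, num_found = 6, m = 2
After iteration 5: pos = 4, num_found = 10, m = 3
After iteration 6: pos = 5, num_found = 15, m = 4
After iteration 7: pos = 6, num_found = 21, m = 5
After iteration 8: pos = 7, num_found = 28, m = 6
Loop ends.

Final answer: 28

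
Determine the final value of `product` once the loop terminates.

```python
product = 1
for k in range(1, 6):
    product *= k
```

Let's trace through this code step by step.

Initialize: product = 1
Entering loop: for k in range(1, 6):
After iteration 1: k = 1, product = 1
After iteration 2: k = 2, product = 2
After iteration 3: k = 3, product = 6
After iteration 4: k = 4, product = 24
After iteration 5: k = 5, product = 120
Loop ends.

Final answer: 120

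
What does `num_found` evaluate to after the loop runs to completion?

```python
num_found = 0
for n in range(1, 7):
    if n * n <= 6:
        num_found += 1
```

Let's trace through this code step by step.

Initialize: num_found = 0
Entering loop: for n in range(1, 7):
After iteration 1: n = 1, num_found = 1
After iteration 2: n = 2, num_found = 2
After iteration 3: n = 3, num_found = 2
After iteration 4: n = 4, num_found = 2
After iteration 5: n = 5, num_found = 2
After iteration 6: n = 6, num_found = 2
Loop ends.

Final answer: 2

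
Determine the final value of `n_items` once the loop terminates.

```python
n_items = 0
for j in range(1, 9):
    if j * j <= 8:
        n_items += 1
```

Let's trace through this code step by step.

Initialize: n_items = 0
Entering loop: for j in range(1, 9):
After iteration 1: j = 1, n_items = 1
After iteration 2: j = 2, n_items = 2
After iteration 3: j = 3, n_items = 2
After iteration 4: j = 4, n_items = 2
After iteration 5: j = 5, n_items = 2
After iteration 6: j = 6, n_items = 2
After iteration 7: j = 7, n_items = 2
After iteration 8: j = 8, n_items = 2
Loop ends.

Final answer: 2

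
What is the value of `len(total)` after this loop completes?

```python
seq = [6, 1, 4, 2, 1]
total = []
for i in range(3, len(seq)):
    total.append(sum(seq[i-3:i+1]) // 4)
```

Let's trace through this code step by step.

Initialize: seq = [6, 1, 4, 2, 1]
Initialize: total = []
Entering loop: for i in range(3, len(seq)):
After iteration 1: i = 3, total = [3]
After iteration 2: i = 4, total = [3, 2]
Loop ends.
len(total) = 2

Final answer: 2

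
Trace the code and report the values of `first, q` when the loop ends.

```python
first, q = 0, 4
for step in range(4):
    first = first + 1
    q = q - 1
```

Let's trace through this code step by step.

Initialize: first = 0
Initialize: q = 4
Entering loop: for step in range(4):
After iteration 1: step = 0, first = 1, q = 3
After iteration 2: step = 1, first = 2, q = 2
After iteration 3: step = 2, first = 3, q = 1
After iteration 4: step = 3, first = 4, q = 0
Loop ends.

Final answer: 4, 0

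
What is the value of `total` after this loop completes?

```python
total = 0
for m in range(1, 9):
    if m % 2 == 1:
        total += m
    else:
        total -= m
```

Let's trace through this code step by step.

Initialize: total = 0
Entering loop: for m in range(1, 9):
After iteration 1: m = 1, total = 1
After iteration 2: m = 2, total = -1
After iteration 3: m = 3, total = 2
After iteration 4: m = 4, total = -2
After iteration 5: m = 5, total = 3
After iteration 6: m = 6, total = -3
After iteration 7: m = 7, total = 4
After iteration 8: m = 8, total = -4
Loop ends.

Final answer: -4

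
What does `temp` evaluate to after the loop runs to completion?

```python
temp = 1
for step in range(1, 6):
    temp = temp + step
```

Let's trace through this code step by step.

Initialize: temp = 1
Entering loop: for step in range(1, 6):
After iteration 1: step = 1, temp = 2
After iteration 2: step = 2, temp = 4
After iteration 3: step = 3, temp = 7
After iteration 4: step = 4, temp = 11
After iteration 5: step = 5, temp = 16
Loop ends.

Final answer: 16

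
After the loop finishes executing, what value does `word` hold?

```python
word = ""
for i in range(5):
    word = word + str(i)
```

Let's trace through this code step by step.

Initialize: word = ''
Entering loop: for i in range(5):
After iteration 1: i = 0, word = '0'
After iteration 2: i = 1, word = '01'
After iteration 3: i = 2, word = '012'
After iteration 4: i = 3, word = '0123'
After iteration 5: i = 4, word = '01234'
Loop ends.

Final answer: '01234'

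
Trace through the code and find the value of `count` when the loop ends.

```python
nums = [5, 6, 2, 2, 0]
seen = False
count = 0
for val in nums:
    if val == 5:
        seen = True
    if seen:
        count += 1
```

Let's trace through this code step by step.

Initialize: nums = [5, 6, 2, 2, 0]
Initialize: seen = False
Initialize: count = 0
Entering loop: for val in nums:
After iteration 1: val = 5, seen = True, count = 1
After iteration 2: val = 6, seen = True, count = 2
After iteration 3: val = 2, seen = True, count = 3
After iteration 4: val = 2, seen = True, count = 4
After iteration 5: val = 0, seen = True, count = 5
Loop ends.

Final answer: 5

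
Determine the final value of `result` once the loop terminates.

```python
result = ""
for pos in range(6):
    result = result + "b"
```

Let's trace through this code step by step.

Initialize: result = ''
Entering loop: for pos in range(6):
After iteration 1: pos = 0, result = 'b'
After iteration 2: pos = 1, result = 'bb'
After iteration 3: pos = 2, result = 'bbb'
After iteration 4: pos = 3, result = 'bbbb'
After iteration 5: pos = 4, result = 'bbbbb'
After iteration 6: pos = 5, result = 'bbbbbb'
Loop ends.

Final answer: 'bbbbbb'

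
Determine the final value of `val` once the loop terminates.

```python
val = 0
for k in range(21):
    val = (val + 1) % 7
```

Let's trace through this code step by step.

Initialize: val = 0
Entering loop: for k in range(21):
After iteration 1: k = 0, val = 1
After iteration 2: k = 1, val = 2
After iteration 3: k = 2, val = 3
After iteration 4: k = 3, val = 4
After iteration 5: k = 4, val = 5
After iteration 6: k = 5, val = 6
After iteration 7: k = 6, val = 0
After iteration 8: k = 7, val = 1
After iteration 9: k = 8, val = 2
After iteration 10: k = 9, val = 3
After iteration 11: k = 10, val = 4
After iteration 12: k = 11, val = 5
After iteration 13: k = 12, val = 6
After iteration 14: k = 13, val = 0
After iteration 15: k = 14, val = 1
After iteration 16: k = 15, val = 2
After iteration 17: k = 16, val = 3
After iteration 18: k = 17, val = 4
After iteration 19: k = 18, val = 5
After iteration 20: k = 19, val = 6
After iteration 21: k = 20, val = 0
Loop ends.

Final answer: 0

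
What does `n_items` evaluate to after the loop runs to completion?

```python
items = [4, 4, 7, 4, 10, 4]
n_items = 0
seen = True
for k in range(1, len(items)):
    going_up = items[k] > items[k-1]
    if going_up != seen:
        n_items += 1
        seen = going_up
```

Let's trace through this code step by step.

Initialize: items = [4, 4, 7, 4, 10, 4]
Initialize: n_items = 0
Initialize: seen = True
Entering loop: for k in range(1, len(items)):
After iteration 1: k = 1, n_items = 1, seen = False, going_up = False
After iteration 2: k = 2, n_items = 2, seen = True, going_up = True
After iteration 3: k = 3, n_items = 3, seen = False, going_up = False
After iteration 4: k = 4, n_items = 4, seen = True, going_up = True
After iteration 5: k = 5, n_items = 5, seen = False, going_up = False
Loop ends.

Final answer: 5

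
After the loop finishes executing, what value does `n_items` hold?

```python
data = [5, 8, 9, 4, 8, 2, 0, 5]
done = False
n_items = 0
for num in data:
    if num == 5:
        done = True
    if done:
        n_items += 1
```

Let's trace through this code step by step.

Initialize: data = [5, 8, 9, 4, 8, 2, 0, 5]
Initialize: done = False
Initialize: n_items = 0
Entering loop: for num in data:
After iteration 1: num = 5, done = True, n_items = 1
After iteration 2: num = 8, done = True, n_items = 2
After iteration 3: num = 9, done = True, n_items = 3
After iteration 4: num = 4, done = True, n_items = 4
After iteration 5: num = 8, done = True, n_items = 5
After iteration 6: num = 2, done = True, n_items = 6
After iteration 7: num = 0, done = True, n_items = 7
After iteration 8: num = 5, done = True, n_items = 8
Loop ends.

Final answer: 8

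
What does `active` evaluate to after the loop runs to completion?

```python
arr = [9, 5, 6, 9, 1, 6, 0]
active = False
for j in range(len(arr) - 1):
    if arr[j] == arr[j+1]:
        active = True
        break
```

Let's trace through this code step by step.

Initialize: arr = [9, 5, 6, 9, 1, 6, 0]
Initialize: active = False
Entering loop: for j in range(len(arr) - 1):
After iteration 1: j = 0, active = False
After iteration 2: j = 1, active = False
After iteration 3: j = 2, active = False
After iteration 4: j = 3, active = False
After iteration 5: j = 4, active = False
After iteration 6: j = 5, active = False
Loop ends.

Final answer: False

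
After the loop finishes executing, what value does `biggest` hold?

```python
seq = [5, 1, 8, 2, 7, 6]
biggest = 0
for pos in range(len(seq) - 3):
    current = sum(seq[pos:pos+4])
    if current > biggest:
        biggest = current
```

Let's trace through this code step by step.

Initialize: seq = [5, 1, 8, 2, 7, 6]
Initialize: biggest = 0
Entering loop: for pos in range(len(seq) - 3):
After iteration 1: pos = 0, biggest = 16, current = 16
After iteration 2: pos = 1, biggest = 18, current = 18
After iteration 3: pos = 2, biggest = 23, current = 23
Loop ends.

Final answer: 23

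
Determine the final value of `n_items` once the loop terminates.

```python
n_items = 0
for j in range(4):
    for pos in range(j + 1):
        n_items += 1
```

Let's trace through this code step by step.

Initialize: n_items = 0
Entering loop: for j in range(4):
After iteration 1: j = 0, n_items = 1, pos = 0
After iteration 2: j = 1, n_items = 3, pos = 1
After iteration 3: j = 2, n_items = 6, pos = 2
After iteration 4: j = 3, n_items = 10, pos = 3
Loop ends.

Final answer: 10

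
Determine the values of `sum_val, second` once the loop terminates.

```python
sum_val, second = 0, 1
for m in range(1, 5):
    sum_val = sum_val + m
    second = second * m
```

Let's trace through this code step by step.

Initialize: sum_val = 0
Initialize: second = 1
Entering loop: for m in range(1, 5):
After iteration 1: m = 1, sum_val = 1, second = 1
After iteration 2: m = 2, sum_val = 3, second = 2
After iteration 3: m = 3, sum_val = 6, second = 6
After iteration 4: m = 4, sum_val = 10, second = 24
Loop ends.

Final answer: 10, 24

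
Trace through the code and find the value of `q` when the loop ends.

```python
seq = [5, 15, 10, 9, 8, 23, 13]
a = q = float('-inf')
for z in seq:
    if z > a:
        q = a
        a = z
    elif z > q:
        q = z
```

Let's trace through this code step by step.

Initialize: seq = [5, 15, 10, 9, 8, 23, 13]
Initialize: a = -inf
Initialize: q = -inf
Entering loop: for z in seq:
After iteration 1: z = 5, a = 5, q = -inf
After iteration 2: z = 15, a = 15, q = 5
After iteration 3: z = 10, a = 15, q = 10
After iteration 4: z = 9, a = 15, q = 10
After iteration 5: z = 8, a = 15, q = 10
After iteration 6: z = 23, a = 23, q = 15
After iteration 7: z = 13, a = 23, q = 15
Loop ends.

Final answer: 15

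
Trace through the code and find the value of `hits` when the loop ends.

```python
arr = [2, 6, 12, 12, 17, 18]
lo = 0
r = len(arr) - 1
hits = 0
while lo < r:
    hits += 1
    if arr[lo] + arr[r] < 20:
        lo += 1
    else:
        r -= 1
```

Let's trace through this code step by step.

Initialize: arr = [2, 6, 12, 12, 17, 18]
Initialize: lo = 0
Initialize: r = 5
Initialize: hits = 0
Entering loop: while lo < r:
After iteration 1: lo = 0, r = 4, hits = 1
After iteration 2: lo = 1, r = 4, hits = 2
After iteration 3: lo = 1, r = 3, hits = 3
After iteration 4: lo = 2, r = 3, hits = 4
After iteration 5: lo = 2, r = 2, hits = 5
Loop ends.

Final answer: 5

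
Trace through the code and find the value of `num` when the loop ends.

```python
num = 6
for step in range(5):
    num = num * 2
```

Let's trace through this code step by step.

Initialize: num = 6
Entering loop: for step in range(5):
After iteration 1: step = 0, num = 12
After iteration 2: step = 1, num = 24
After iteration 3: step = 2, num = 48
After iteration 4: step = 3, num = 96
After iteration 5: step = 4, num = 192
Loop ends.

Final answer: 192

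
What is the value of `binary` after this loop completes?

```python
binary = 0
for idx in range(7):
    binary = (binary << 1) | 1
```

Let's trace through this code step by step.

Initialize: binary = 0
Entering loop: for idx in range(7):
After iteration 1: idx = 0, binary = 1
After iteration 2: idx = 1, binary = 3
After iteration 3: idx = 2, binary = 7
After iteration 4: idx = 3, binary = 15
After iteration 5: idx = 4, binary = 31
After iteration 6: idx = 5, binary = 63
After iteration 7: idx = 6, binary = 127
Loop ends.

Final answer: 127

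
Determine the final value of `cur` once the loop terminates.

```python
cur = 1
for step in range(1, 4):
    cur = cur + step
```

Let's trace through this code step by step.

Initialize: cur = 1
Entering loop: for step in range(1, 4):
After iteration 1: step = 1, cur = 2
After iteration 2: step = 2, cur = 4
After iteration 3: step = 3, cur = 7
Loop ends.

Final answer: 7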